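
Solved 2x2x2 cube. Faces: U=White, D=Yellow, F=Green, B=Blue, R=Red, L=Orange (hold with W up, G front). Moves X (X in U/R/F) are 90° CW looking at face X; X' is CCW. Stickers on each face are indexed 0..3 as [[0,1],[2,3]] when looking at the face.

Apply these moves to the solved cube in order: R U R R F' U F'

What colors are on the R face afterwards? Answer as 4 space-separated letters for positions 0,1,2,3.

After move 1 (R): R=RRRR U=WGWG F=GYGY D=YBYB B=WBWB
After move 2 (U): U=WWGG F=RRGY R=WBRR B=OOWB L=GYOO
After move 3 (R): R=RWRB U=WRGY F=RBGB D=YWYO B=GOWB
After move 4 (R): R=RRBW U=WBGB F=RWGO D=YWYG B=YORB
After move 5 (F'): F=WORG U=WBRB R=WRYW D=YOYG L=GBOG
After move 6 (U): U=RWBB F=WRRG R=YOYW B=GBRB L=WOOG
After move 7 (F'): F=RGWR U=RWYY R=OOYW D=OGYG L=WBOB
Query: R face = OOYW

Answer: O O Y W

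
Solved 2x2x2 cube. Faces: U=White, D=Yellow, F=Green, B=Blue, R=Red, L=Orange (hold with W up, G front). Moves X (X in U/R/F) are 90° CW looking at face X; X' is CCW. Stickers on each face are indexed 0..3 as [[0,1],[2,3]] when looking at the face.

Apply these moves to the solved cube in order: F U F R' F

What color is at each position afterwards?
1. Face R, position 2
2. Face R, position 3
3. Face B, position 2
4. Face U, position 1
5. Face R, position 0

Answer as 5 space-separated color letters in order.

After move 1 (F): F=GGGG U=WWOO R=WRWR D=RRYY L=OYOY
After move 2 (U): U=OWOW F=WRGG R=BBWR B=OYBB L=GGOY
After move 3 (F): F=GWGR U=OWYG R=OBWR D=WBYY L=GROR
After move 4 (R'): R=BROW U=OBYO F=GWGG D=WWYR B=YYBB
After move 5 (F): F=GGGW U=OBRR R=YROW D=OBYR L=GWOW
Query 1: R[2] = O
Query 2: R[3] = W
Query 3: B[2] = B
Query 4: U[1] = B
Query 5: R[0] = Y

Answer: O W B B Y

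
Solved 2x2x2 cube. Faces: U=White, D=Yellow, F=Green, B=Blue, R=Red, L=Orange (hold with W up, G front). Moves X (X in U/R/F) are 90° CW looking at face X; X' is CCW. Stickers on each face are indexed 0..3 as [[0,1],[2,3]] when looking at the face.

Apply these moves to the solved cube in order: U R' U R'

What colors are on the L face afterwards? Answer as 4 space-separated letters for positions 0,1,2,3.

Answer: R W O O

Derivation:
After move 1 (U): U=WWWW F=RRGG R=BBRR B=OOBB L=GGOO
After move 2 (R'): R=BRBR U=WBWO F=RWGW D=YRYG B=YOYB
After move 3 (U): U=WWOB F=BRGW R=YOBR B=GGYB L=RWOO
After move 4 (R'): R=ORYB U=WYOG F=BWGB D=YRYW B=GGRB
Query: L face = RWOO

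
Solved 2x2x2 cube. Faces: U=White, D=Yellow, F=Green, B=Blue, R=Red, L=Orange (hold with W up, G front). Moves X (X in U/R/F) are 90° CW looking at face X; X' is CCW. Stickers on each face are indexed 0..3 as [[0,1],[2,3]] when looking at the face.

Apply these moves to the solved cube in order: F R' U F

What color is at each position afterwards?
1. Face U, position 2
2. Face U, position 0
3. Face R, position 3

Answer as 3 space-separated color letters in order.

After move 1 (F): F=GGGG U=WWOO R=WRWR D=RRYY L=OYOY
After move 2 (R'): R=RRWW U=WBOB F=GWGO D=RGYG B=YBRB
After move 3 (U): U=OWBB F=RRGO R=YBWW B=OYRB L=GWOY
After move 4 (F): F=GROR U=OWYW R=BBBW D=WYYG L=GROG
Query 1: U[2] = Y
Query 2: U[0] = O
Query 3: R[3] = W

Answer: Y O W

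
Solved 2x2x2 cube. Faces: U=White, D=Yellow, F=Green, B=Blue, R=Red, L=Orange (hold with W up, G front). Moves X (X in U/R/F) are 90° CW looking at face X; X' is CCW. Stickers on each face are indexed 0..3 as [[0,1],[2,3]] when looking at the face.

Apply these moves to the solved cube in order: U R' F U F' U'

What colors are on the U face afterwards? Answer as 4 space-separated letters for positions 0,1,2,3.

Answer: W O O Y

Derivation:
After move 1 (U): U=WWWW F=RRGG R=BBRR B=OOBB L=GGOO
After move 2 (R'): R=BRBR U=WBWO F=RWGW D=YRYG B=YOYB
After move 3 (F): F=GRWW U=WBOG R=WROR D=BBYG L=GYOR
After move 4 (U): U=OWGB F=WRWW R=YOOR B=GYYB L=GROR
After move 5 (F'): F=RWWW U=OWYO R=BOBR D=RRYG L=GBOG
After move 6 (U'): U=WOOY F=GBWW R=RWBR B=BOYB L=GYOG
Query: U face = WOOY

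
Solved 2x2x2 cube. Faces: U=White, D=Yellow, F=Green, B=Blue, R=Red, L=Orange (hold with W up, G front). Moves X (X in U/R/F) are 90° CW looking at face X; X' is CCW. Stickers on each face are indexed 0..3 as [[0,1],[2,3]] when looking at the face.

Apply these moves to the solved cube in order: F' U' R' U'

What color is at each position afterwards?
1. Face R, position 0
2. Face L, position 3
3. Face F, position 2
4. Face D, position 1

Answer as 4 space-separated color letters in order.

After move 1 (F'): F=GGGG U=WWRR R=YRYR D=OOYY L=OWOW
After move 2 (U'): U=WRWR F=OWGG R=GGYR B=YRBB L=BBOW
After move 3 (R'): R=GRGY U=WBWY F=ORGR D=OWYG B=YROB
After move 4 (U'): U=BYWW F=BBGR R=ORGY B=GROB L=YROW
Query 1: R[0] = O
Query 2: L[3] = W
Query 3: F[2] = G
Query 4: D[1] = W

Answer: O W G W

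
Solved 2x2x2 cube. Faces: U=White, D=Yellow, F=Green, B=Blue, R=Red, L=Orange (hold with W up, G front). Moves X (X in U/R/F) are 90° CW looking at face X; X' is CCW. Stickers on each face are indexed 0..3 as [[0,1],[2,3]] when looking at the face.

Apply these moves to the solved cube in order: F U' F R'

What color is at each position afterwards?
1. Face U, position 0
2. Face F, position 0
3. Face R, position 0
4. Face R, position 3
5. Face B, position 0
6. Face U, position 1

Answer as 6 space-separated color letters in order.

Answer: W G G O Y B

Derivation:
After move 1 (F): F=GGGG U=WWOO R=WRWR D=RRYY L=OYOY
After move 2 (U'): U=WOWO F=OYGG R=GGWR B=WRBB L=BBOY
After move 3 (F): F=GOGY U=WOYB R=WGOR D=WGYY L=BROR
After move 4 (R'): R=GRWO U=WBYW F=GOGB D=WOYY B=YRGB
Query 1: U[0] = W
Query 2: F[0] = G
Query 3: R[0] = G
Query 4: R[3] = O
Query 5: B[0] = Y
Query 6: U[1] = B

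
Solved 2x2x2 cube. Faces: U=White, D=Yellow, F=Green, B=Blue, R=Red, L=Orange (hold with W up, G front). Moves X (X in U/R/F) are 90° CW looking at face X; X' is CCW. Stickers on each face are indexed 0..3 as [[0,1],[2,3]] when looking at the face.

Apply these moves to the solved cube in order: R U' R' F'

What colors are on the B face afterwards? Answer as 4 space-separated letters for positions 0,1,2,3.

Answer: B R B B

Derivation:
After move 1 (R): R=RRRR U=WGWG F=GYGY D=YBYB B=WBWB
After move 2 (U'): U=GGWW F=OOGY R=GYRR B=RRWB L=WBOO
After move 3 (R'): R=YRGR U=GWWR F=OGGW D=YOYY B=BRBB
After move 4 (F'): F=GWOG U=GWYG R=ORYR D=BOYY L=WROW
Query: B face = BRBB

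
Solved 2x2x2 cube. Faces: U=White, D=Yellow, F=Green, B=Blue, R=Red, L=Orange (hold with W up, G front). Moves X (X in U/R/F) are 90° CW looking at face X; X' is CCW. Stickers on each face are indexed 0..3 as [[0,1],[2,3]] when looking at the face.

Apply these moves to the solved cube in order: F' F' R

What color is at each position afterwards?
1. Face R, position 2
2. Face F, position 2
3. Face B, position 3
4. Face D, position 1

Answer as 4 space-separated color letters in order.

Answer: R G B B

Derivation:
After move 1 (F'): F=GGGG U=WWRR R=YRYR D=OOYY L=OWOW
After move 2 (F'): F=GGGG U=WWYY R=OROR D=WWYY L=OROR
After move 3 (R): R=OORR U=WGYG F=GWGY D=WBYB B=YBWB
Query 1: R[2] = R
Query 2: F[2] = G
Query 3: B[3] = B
Query 4: D[1] = B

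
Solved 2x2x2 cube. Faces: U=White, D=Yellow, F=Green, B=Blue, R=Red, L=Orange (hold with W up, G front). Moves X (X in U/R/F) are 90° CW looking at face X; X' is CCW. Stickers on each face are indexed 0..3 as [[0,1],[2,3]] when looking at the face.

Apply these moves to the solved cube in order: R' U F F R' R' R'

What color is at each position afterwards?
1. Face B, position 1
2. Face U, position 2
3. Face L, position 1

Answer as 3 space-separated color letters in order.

After move 1 (R'): R=RRRR U=WBWB F=GWGW D=YGYG B=YBYB
After move 2 (U): U=WWBB F=RRGW R=YBRR B=OOYB L=GWOO
After move 3 (F): F=GRWR U=WWOW R=BBBR D=RYYG L=GYOG
After move 4 (F): F=WGRR U=WWGY R=OBWR D=BBYG L=GROY
After move 5 (R'): R=BROW U=WYGO F=WWRY D=BGYR B=GOBB
After move 6 (R'): R=RWBO U=WBGG F=WYRO D=BWYY B=ROGB
After move 7 (R'): R=WORB U=WGGR F=WBRG D=BYYO B=YOWB
Query 1: B[1] = O
Query 2: U[2] = G
Query 3: L[1] = R

Answer: O G R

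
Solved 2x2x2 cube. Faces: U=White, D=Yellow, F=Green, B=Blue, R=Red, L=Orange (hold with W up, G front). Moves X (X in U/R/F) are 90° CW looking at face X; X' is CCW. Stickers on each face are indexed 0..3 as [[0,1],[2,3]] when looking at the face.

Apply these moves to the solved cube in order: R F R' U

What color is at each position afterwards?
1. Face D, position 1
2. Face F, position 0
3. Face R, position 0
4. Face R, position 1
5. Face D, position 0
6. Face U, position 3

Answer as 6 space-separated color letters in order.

Answer: G R B B R W

Derivation:
After move 1 (R): R=RRRR U=WGWG F=GYGY D=YBYB B=WBWB
After move 2 (F): F=GGYY U=WGOO R=WRGR D=RRYB L=OYOB
After move 3 (R'): R=RRWG U=WWOW F=GGYO D=RGYY B=BBRB
After move 4 (U): U=OWWW F=RRYO R=BBWG B=OYRB L=GGOB
Query 1: D[1] = G
Query 2: F[0] = R
Query 3: R[0] = B
Query 4: R[1] = B
Query 5: D[0] = R
Query 6: U[3] = W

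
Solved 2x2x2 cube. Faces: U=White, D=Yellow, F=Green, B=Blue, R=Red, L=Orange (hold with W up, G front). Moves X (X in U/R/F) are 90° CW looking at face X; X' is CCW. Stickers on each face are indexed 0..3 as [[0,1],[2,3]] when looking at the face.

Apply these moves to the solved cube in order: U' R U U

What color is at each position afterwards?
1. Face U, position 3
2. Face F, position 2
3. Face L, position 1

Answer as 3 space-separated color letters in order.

Answer: W G G

Derivation:
After move 1 (U'): U=WWWW F=OOGG R=GGRR B=RRBB L=BBOO
After move 2 (R): R=RGRG U=WOWG F=OYGY D=YBYR B=WRWB
After move 3 (U): U=WWGO F=RGGY R=WRRG B=BBWB L=OYOO
After move 4 (U): U=GWOW F=WRGY R=BBRG B=OYWB L=RGOO
Query 1: U[3] = W
Query 2: F[2] = G
Query 3: L[1] = G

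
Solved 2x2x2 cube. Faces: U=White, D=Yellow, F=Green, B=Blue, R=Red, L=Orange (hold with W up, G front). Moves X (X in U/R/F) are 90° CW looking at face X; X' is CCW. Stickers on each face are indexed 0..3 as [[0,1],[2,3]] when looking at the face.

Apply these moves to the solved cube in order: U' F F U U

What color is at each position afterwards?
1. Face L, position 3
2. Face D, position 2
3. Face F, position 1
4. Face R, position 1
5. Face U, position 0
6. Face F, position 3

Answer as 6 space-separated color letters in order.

Answer: G Y R R Y O

Derivation:
After move 1 (U'): U=WWWW F=OOGG R=GGRR B=RRBB L=BBOO
After move 2 (F): F=GOGO U=WWOB R=WGWR D=RGYY L=BYOY
After move 3 (F): F=GGOO U=WWYY R=OGBR D=WWYY L=BROG
After move 4 (U): U=YWYW F=OGOO R=RRBR B=BRBB L=GGOG
After move 5 (U): U=YYWW F=RROO R=BRBR B=GGBB L=OGOG
Query 1: L[3] = G
Query 2: D[2] = Y
Query 3: F[1] = R
Query 4: R[1] = R
Query 5: U[0] = Y
Query 6: F[3] = O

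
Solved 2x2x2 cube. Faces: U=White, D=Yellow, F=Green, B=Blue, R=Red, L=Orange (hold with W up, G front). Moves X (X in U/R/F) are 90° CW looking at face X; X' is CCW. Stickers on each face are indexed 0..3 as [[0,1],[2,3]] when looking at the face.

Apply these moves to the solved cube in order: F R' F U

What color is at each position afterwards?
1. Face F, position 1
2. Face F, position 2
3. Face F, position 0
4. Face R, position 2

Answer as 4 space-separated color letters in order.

Answer: R O O B

Derivation:
After move 1 (F): F=GGGG U=WWOO R=WRWR D=RRYY L=OYOY
After move 2 (R'): R=RRWW U=WBOB F=GWGO D=RGYG B=YBRB
After move 3 (F): F=GGOW U=WBYY R=ORBW D=WRYG L=OROG
After move 4 (U): U=YWYB F=OROW R=YBBW B=ORRB L=GGOG
Query 1: F[1] = R
Query 2: F[2] = O
Query 3: F[0] = O
Query 4: R[2] = B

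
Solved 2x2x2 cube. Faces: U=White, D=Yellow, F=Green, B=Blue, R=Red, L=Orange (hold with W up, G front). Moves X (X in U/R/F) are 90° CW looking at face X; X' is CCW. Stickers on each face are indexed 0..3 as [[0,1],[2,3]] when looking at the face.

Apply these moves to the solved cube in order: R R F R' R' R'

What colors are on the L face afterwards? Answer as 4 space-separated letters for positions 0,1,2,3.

After move 1 (R): R=RRRR U=WGWG F=GYGY D=YBYB B=WBWB
After move 2 (R): R=RRRR U=WYWY F=GBGB D=YWYW B=GBGB
After move 3 (F): F=GGBB U=WYOO R=WRYR D=RRYW L=OYOW
After move 4 (R'): R=RRWY U=WGOG F=GYBO D=RGYB B=WBRB
After move 5 (R'): R=RYRW U=WROW F=GGBG D=RYYO B=BBGB
After move 6 (R'): R=YWRR U=WGOB F=GRBW D=RGYG B=OBYB
Query: L face = OYOW

Answer: O Y O W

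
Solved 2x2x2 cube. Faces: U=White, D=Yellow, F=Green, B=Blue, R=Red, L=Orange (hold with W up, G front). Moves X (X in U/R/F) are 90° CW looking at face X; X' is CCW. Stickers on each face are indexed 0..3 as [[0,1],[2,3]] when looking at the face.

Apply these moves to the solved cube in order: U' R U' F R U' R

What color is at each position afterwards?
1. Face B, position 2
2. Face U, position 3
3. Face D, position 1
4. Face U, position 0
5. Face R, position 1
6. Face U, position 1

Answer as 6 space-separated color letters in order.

Answer: B R G B G Y

Derivation:
After move 1 (U'): U=WWWW F=OOGG R=GGRR B=RRBB L=BBOO
After move 2 (R): R=RGRG U=WOWG F=OYGY D=YBYR B=WRWB
After move 3 (U'): U=OGWW F=BBGY R=OYRG B=RGWB L=WROO
After move 4 (F): F=GBYB U=OGOR R=WYWG D=ROYR L=WYOB
After move 5 (R): R=WWGY U=OBOB F=GOYR D=RWYR B=RGGB
After move 6 (U'): U=BBOO F=WYYR R=GOGY B=WWGB L=RGOB
After move 7 (R): R=GGYO U=BYOR F=WWYR D=RGYW B=OWBB
Query 1: B[2] = B
Query 2: U[3] = R
Query 3: D[1] = G
Query 4: U[0] = B
Query 5: R[1] = G
Query 6: U[1] = Y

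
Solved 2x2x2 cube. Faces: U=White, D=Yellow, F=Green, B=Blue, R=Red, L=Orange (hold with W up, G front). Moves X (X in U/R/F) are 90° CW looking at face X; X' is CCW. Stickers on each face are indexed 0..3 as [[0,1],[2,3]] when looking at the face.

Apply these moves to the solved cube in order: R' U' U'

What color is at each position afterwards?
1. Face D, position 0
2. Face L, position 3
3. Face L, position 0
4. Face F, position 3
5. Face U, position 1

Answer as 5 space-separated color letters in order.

Answer: Y O R W W

Derivation:
After move 1 (R'): R=RRRR U=WBWB F=GWGW D=YGYG B=YBYB
After move 2 (U'): U=BBWW F=OOGW R=GWRR B=RRYB L=YBOO
After move 3 (U'): U=BWBW F=YBGW R=OORR B=GWYB L=RROO
Query 1: D[0] = Y
Query 2: L[3] = O
Query 3: L[0] = R
Query 4: F[3] = W
Query 5: U[1] = W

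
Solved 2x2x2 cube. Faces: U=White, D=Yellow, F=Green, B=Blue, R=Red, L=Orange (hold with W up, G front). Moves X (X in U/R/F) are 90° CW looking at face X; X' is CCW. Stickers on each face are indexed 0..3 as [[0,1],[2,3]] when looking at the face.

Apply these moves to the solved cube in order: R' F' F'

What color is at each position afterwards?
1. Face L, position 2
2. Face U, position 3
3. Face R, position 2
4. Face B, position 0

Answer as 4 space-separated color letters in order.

Answer: O Y O Y

Derivation:
After move 1 (R'): R=RRRR U=WBWB F=GWGW D=YGYG B=YBYB
After move 2 (F'): F=WWGG U=WBRR R=GRYR D=OOYG L=OBOW
After move 3 (F'): F=WGWG U=WBGY R=OROR D=BWYG L=OROR
Query 1: L[2] = O
Query 2: U[3] = Y
Query 3: R[2] = O
Query 4: B[0] = Y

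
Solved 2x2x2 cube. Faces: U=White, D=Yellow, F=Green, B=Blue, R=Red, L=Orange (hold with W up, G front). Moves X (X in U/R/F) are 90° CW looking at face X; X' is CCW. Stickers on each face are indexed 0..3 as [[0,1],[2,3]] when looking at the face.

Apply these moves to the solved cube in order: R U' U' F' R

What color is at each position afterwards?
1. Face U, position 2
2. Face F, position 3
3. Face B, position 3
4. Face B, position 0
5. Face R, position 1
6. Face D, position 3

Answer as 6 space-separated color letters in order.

After move 1 (R): R=RRRR U=WGWG F=GYGY D=YBYB B=WBWB
After move 2 (U'): U=GGWW F=OOGY R=GYRR B=RRWB L=WBOO
After move 3 (U'): U=GWGW F=WBGY R=OORR B=GYWB L=RROO
After move 4 (F'): F=BYWG U=GWOR R=BOYR D=ROYB L=RWOG
After move 5 (R): R=YBRO U=GYOG F=BOWB D=RWYG B=RYWB
Query 1: U[2] = O
Query 2: F[3] = B
Query 3: B[3] = B
Query 4: B[0] = R
Query 5: R[1] = B
Query 6: D[3] = G

Answer: O B B R B G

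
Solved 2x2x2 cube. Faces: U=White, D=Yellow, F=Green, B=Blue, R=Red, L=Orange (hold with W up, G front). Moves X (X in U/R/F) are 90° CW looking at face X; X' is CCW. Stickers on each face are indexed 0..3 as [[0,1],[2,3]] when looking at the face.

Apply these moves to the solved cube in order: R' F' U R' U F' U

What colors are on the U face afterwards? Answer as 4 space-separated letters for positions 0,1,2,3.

After move 1 (R'): R=RRRR U=WBWB F=GWGW D=YGYG B=YBYB
After move 2 (F'): F=WWGG U=WBRR R=GRYR D=OOYG L=OBOW
After move 3 (U): U=RWRB F=GRGG R=YBYR B=OBYB L=WWOW
After move 4 (R'): R=BRYY U=RYRO F=GWGB D=ORYG B=GBOB
After move 5 (U): U=RROY F=BRGB R=GBYY B=WWOB L=GWOW
After move 6 (F'): F=RBBG U=RRGY R=RBOY D=WWYG L=GYOO
After move 7 (U): U=GRYR F=RBBG R=WWOY B=GYOB L=RBOO
Query: U face = GRYR

Answer: G R Y R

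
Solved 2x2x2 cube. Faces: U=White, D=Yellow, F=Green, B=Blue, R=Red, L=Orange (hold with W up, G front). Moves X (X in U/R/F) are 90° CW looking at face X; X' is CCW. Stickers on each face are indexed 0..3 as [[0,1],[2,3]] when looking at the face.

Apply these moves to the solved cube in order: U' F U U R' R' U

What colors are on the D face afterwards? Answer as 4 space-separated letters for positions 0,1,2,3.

Answer: R O Y W

Derivation:
After move 1 (U'): U=WWWW F=OOGG R=GGRR B=RRBB L=BBOO
After move 2 (F): F=GOGO U=WWOB R=WGWR D=RGYY L=BYOY
After move 3 (U): U=OWBW F=WGGO R=RRWR B=BYBB L=GOOY
After move 4 (U): U=BOWW F=RRGO R=BYWR B=GOBB L=WGOY
After move 5 (R'): R=YRBW U=BBWG F=ROGW D=RRYO B=YOGB
After move 6 (R'): R=RWYB U=BGWY F=RBGG D=ROYW B=OORB
After move 7 (U): U=WBYG F=RWGG R=OOYB B=WGRB L=RBOY
Query: D face = ROYW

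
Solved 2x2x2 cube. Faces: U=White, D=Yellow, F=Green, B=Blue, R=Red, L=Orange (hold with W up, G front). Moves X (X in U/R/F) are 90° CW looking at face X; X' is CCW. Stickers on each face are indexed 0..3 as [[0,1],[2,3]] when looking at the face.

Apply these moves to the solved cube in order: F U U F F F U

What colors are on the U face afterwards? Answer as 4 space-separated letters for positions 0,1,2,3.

After move 1 (F): F=GGGG U=WWOO R=WRWR D=RRYY L=OYOY
After move 2 (U): U=OWOW F=WRGG R=BBWR B=OYBB L=GGOY
After move 3 (U): U=OOWW F=BBGG R=OYWR B=GGBB L=WROY
After move 4 (F): F=GBGB U=OOYR R=WYWR D=WOYY L=WROR
After move 5 (F): F=GGBB U=OORR R=YYRR D=WWYY L=WWOO
After move 6 (F): F=BGBG U=OOOW R=RYRR D=RYYY L=WWOW
After move 7 (U): U=OOWO F=RYBG R=GGRR B=WWBB L=BGOW
Query: U face = OOWO

Answer: O O W O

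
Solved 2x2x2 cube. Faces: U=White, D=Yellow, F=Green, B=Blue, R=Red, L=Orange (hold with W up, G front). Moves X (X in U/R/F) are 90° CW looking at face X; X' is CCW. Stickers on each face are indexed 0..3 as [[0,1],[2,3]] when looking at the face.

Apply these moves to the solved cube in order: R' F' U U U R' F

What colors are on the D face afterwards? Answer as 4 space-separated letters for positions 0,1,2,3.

Answer: W W Y G

Derivation:
After move 1 (R'): R=RRRR U=WBWB F=GWGW D=YGYG B=YBYB
After move 2 (F'): F=WWGG U=WBRR R=GRYR D=OOYG L=OBOW
After move 3 (U): U=RWRB F=GRGG R=YBYR B=OBYB L=WWOW
After move 4 (U): U=RRBW F=YBGG R=OBYR B=WWYB L=GROW
After move 5 (U): U=BRWR F=OBGG R=WWYR B=GRYB L=YBOW
After move 6 (R'): R=WRWY U=BYWG F=ORGR D=OBYG B=GROB
After move 7 (F): F=GORR U=BYWB R=WRGY D=WWYG L=YOOB
Query: D face = WWYG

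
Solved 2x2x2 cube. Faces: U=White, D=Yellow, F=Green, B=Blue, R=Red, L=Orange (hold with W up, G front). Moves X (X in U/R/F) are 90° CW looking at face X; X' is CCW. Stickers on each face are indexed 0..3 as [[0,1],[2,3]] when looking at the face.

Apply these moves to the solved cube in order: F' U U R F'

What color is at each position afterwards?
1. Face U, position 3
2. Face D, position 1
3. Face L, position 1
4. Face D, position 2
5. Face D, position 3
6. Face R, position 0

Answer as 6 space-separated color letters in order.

Answer: R W G Y G B

Derivation:
After move 1 (F'): F=GGGG U=WWRR R=YRYR D=OOYY L=OWOW
After move 2 (U): U=RWRW F=YRGG R=BBYR B=OWBB L=GGOW
After move 3 (U): U=RRWW F=BBGG R=OWYR B=GGBB L=YROW
After move 4 (R): R=YORW U=RBWG F=BOGY D=OBYG B=WGRB
After move 5 (F'): F=OYBG U=RBYR R=BOOW D=RWYG L=YGOW
Query 1: U[3] = R
Query 2: D[1] = W
Query 3: L[1] = G
Query 4: D[2] = Y
Query 5: D[3] = G
Query 6: R[0] = B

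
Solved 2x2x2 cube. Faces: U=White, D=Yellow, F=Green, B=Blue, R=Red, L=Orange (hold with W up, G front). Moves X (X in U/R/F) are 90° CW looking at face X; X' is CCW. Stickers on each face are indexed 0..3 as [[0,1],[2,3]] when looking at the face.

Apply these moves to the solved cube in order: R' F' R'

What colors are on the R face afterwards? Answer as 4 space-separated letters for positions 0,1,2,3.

After move 1 (R'): R=RRRR U=WBWB F=GWGW D=YGYG B=YBYB
After move 2 (F'): F=WWGG U=WBRR R=GRYR D=OOYG L=OBOW
After move 3 (R'): R=RRGY U=WYRY F=WBGR D=OWYG B=GBOB
Query: R face = RRGY

Answer: R R G Y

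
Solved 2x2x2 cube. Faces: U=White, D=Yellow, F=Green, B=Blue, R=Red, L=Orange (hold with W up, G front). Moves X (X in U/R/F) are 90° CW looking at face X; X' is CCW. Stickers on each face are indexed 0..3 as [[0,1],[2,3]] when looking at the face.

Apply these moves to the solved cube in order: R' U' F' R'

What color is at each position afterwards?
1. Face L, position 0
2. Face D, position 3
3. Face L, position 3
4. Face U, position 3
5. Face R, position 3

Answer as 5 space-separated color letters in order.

After move 1 (R'): R=RRRR U=WBWB F=GWGW D=YGYG B=YBYB
After move 2 (U'): U=BBWW F=OOGW R=GWRR B=RRYB L=YBOO
After move 3 (F'): F=OWOG U=BBGR R=GWYR D=BOYG L=YWOW
After move 4 (R'): R=WRGY U=BYGR F=OBOR D=BWYG B=GROB
Query 1: L[0] = Y
Query 2: D[3] = G
Query 3: L[3] = W
Query 4: U[3] = R
Query 5: R[3] = Y

Answer: Y G W R Y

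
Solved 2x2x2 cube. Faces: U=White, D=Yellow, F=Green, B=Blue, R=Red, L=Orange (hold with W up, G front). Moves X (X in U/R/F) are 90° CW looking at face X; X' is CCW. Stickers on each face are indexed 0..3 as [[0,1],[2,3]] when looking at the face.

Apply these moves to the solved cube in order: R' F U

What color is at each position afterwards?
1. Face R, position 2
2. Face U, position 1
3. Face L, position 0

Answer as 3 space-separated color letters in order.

After move 1 (R'): R=RRRR U=WBWB F=GWGW D=YGYG B=YBYB
After move 2 (F): F=GGWW U=WBOO R=WRBR D=RRYG L=OYOG
After move 3 (U): U=OWOB F=WRWW R=YBBR B=OYYB L=GGOG
Query 1: R[2] = B
Query 2: U[1] = W
Query 3: L[0] = G

Answer: B W G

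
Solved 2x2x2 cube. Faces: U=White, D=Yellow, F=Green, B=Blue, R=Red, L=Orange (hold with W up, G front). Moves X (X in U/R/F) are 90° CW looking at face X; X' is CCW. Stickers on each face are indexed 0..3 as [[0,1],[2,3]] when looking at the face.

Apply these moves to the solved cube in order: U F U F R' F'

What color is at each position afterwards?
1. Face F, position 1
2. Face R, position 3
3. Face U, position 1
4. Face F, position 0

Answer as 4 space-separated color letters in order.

Answer: R W B W

Derivation:
After move 1 (U): U=WWWW F=RRGG R=BBRR B=OOBB L=GGOO
After move 2 (F): F=GRGR U=WWOG R=WBWR D=RBYY L=GYOY
After move 3 (U): U=OWGW F=WBGR R=OOWR B=GYBB L=GROY
After move 4 (F): F=GWRB U=OWYR R=GOWR D=WOYY L=GROB
After move 5 (R'): R=ORGW U=OBYG F=GWRR D=WWYB B=YYOB
After move 6 (F'): F=WRGR U=OBOG R=WRWW D=RBYB L=GGOY
Query 1: F[1] = R
Query 2: R[3] = W
Query 3: U[1] = B
Query 4: F[0] = W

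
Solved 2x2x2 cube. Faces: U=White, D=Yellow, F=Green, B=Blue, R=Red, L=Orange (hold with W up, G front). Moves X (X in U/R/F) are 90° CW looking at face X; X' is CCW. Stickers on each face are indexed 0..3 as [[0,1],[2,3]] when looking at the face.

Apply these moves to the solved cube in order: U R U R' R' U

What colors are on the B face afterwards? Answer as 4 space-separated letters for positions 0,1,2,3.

After move 1 (U): U=WWWW F=RRGG R=BBRR B=OOBB L=GGOO
After move 2 (R): R=RBRB U=WRWG F=RYGY D=YBYO B=WOWB
After move 3 (U): U=WWGR F=RBGY R=WORB B=GGWB L=RYOO
After move 4 (R'): R=OBWR U=WWGG F=RWGR D=YBYY B=OGBB
After move 5 (R'): R=BROW U=WBGO F=RWGG D=YWYR B=YGBB
After move 6 (U): U=GWOB F=BRGG R=YGOW B=RYBB L=RWOO
Query: B face = RYBB

Answer: R Y B B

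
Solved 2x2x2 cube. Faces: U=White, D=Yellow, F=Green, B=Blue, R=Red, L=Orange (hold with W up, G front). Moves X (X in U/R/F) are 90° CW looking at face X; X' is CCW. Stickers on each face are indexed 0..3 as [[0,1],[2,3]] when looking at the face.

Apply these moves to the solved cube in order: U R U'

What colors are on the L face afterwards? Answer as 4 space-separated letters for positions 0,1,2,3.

After move 1 (U): U=WWWW F=RRGG R=BBRR B=OOBB L=GGOO
After move 2 (R): R=RBRB U=WRWG F=RYGY D=YBYO B=WOWB
After move 3 (U'): U=RGWW F=GGGY R=RYRB B=RBWB L=WOOO
Query: L face = WOOO

Answer: W O O O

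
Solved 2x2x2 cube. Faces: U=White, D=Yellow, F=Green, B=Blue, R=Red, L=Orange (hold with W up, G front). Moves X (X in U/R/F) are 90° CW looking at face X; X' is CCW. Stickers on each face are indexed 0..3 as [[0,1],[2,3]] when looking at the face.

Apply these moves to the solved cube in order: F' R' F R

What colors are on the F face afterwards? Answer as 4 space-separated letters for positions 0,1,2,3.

Answer: G R R G

Derivation:
After move 1 (F'): F=GGGG U=WWRR R=YRYR D=OOYY L=OWOW
After move 2 (R'): R=RRYY U=WBRB F=GWGR D=OGYG B=YBOB
After move 3 (F): F=GGRW U=WBWW R=RRBY D=YRYG L=OOOG
After move 4 (R): R=BRYR U=WGWW F=GRRG D=YOYY B=WBBB
Query: F face = GRRG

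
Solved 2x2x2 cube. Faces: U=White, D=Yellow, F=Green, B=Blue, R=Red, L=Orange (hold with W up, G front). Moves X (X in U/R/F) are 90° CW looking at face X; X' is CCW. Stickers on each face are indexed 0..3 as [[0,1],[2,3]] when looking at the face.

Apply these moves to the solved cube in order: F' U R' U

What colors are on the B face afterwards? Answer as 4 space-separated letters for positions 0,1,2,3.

After move 1 (F'): F=GGGG U=WWRR R=YRYR D=OOYY L=OWOW
After move 2 (U): U=RWRW F=YRGG R=BBYR B=OWBB L=GGOW
After move 3 (R'): R=BRBY U=RBRO F=YWGW D=ORYG B=YWOB
After move 4 (U): U=RROB F=BRGW R=YWBY B=GGOB L=YWOW
Query: B face = GGOB

Answer: G G O B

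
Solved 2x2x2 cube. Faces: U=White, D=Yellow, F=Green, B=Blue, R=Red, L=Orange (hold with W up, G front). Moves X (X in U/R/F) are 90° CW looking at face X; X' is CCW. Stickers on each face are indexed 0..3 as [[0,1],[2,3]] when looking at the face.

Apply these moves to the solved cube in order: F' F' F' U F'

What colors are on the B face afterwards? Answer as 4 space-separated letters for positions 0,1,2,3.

Answer: O Y B B

Derivation:
After move 1 (F'): F=GGGG U=WWRR R=YRYR D=OOYY L=OWOW
After move 2 (F'): F=GGGG U=WWYY R=OROR D=WWYY L=OROR
After move 3 (F'): F=GGGG U=WWOO R=WRWR D=RRYY L=OYOY
After move 4 (U): U=OWOW F=WRGG R=BBWR B=OYBB L=GGOY
After move 5 (F'): F=RGWG U=OWBW R=RBRR D=GYYY L=GWOO
Query: B face = OYBB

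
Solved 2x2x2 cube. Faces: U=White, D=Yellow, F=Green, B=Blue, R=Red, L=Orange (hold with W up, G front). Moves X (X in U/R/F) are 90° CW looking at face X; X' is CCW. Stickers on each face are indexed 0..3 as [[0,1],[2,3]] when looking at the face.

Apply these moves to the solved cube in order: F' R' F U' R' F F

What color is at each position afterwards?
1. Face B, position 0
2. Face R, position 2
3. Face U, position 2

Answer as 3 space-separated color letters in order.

After move 1 (F'): F=GGGG U=WWRR R=YRYR D=OOYY L=OWOW
After move 2 (R'): R=RRYY U=WBRB F=GWGR D=OGYG B=YBOB
After move 3 (F): F=GGRW U=WBWW R=RRBY D=YRYG L=OOOG
After move 4 (U'): U=BWWW F=OORW R=GGBY B=RROB L=YBOG
After move 5 (R'): R=GYGB U=BOWR F=OWRW D=YOYW B=GRRB
After move 6 (F): F=ROWW U=BOGB R=WYRB D=GGYW L=YYOO
After move 7 (F): F=WRWO U=BOOY R=GYBB D=RWYW L=YGOG
Query 1: B[0] = G
Query 2: R[2] = B
Query 3: U[2] = O

Answer: G B O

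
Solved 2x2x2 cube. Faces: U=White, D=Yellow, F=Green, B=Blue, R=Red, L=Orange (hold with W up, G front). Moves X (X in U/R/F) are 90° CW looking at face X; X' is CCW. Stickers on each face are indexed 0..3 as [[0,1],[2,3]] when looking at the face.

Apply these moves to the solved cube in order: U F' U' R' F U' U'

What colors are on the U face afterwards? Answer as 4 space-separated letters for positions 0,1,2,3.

Answer: O W B W

Derivation:
After move 1 (U): U=WWWW F=RRGG R=BBRR B=OOBB L=GGOO
After move 2 (F'): F=RGRG U=WWBR R=YBYR D=GOYY L=GWOW
After move 3 (U'): U=WRWB F=GWRG R=RGYR B=YBBB L=OOOW
After move 4 (R'): R=GRRY U=WBWY F=GRRB D=GWYG B=YBOB
After move 5 (F): F=RGBR U=WBWO R=WRYY D=RGYG L=OGOW
After move 6 (U'): U=BOWW F=OGBR R=RGYY B=WROB L=YBOW
After move 7 (U'): U=OWBW F=YBBR R=OGYY B=RGOB L=WROW
Query: U face = OWBW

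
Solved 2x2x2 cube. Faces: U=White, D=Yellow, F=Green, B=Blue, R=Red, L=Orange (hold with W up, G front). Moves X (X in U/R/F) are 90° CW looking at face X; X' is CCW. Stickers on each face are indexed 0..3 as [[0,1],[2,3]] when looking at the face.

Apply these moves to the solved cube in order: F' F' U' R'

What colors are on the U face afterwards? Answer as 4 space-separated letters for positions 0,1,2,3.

Answer: W B W O

Derivation:
After move 1 (F'): F=GGGG U=WWRR R=YRYR D=OOYY L=OWOW
After move 2 (F'): F=GGGG U=WWYY R=OROR D=WWYY L=OROR
After move 3 (U'): U=WYWY F=ORGG R=GGOR B=ORBB L=BBOR
After move 4 (R'): R=GRGO U=WBWO F=OYGY D=WRYG B=YRWB
Query: U face = WBWO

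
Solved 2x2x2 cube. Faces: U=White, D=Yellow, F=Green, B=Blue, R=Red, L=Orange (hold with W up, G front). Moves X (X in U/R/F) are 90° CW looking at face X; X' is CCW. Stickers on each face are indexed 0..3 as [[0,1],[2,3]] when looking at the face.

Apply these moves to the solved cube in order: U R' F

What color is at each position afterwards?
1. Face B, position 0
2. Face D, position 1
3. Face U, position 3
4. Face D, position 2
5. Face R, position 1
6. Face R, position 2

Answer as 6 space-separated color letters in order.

After move 1 (U): U=WWWW F=RRGG R=BBRR B=OOBB L=GGOO
After move 2 (R'): R=BRBR U=WBWO F=RWGW D=YRYG B=YOYB
After move 3 (F): F=GRWW U=WBOG R=WROR D=BBYG L=GYOR
Query 1: B[0] = Y
Query 2: D[1] = B
Query 3: U[3] = G
Query 4: D[2] = Y
Query 5: R[1] = R
Query 6: R[2] = O

Answer: Y B G Y R O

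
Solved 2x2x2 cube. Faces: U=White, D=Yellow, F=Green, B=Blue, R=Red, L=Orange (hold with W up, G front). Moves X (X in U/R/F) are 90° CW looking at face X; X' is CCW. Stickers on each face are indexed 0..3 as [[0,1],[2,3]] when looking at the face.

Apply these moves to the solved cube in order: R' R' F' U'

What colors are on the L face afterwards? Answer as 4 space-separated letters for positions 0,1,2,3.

After move 1 (R'): R=RRRR U=WBWB F=GWGW D=YGYG B=YBYB
After move 2 (R'): R=RRRR U=WYWY F=GBGB D=YWYW B=GBGB
After move 3 (F'): F=BBGG U=WYRR R=WRYR D=OOYW L=OYOW
After move 4 (U'): U=YRWR F=OYGG R=BBYR B=WRGB L=GBOW
Query: L face = GBOW

Answer: G B O W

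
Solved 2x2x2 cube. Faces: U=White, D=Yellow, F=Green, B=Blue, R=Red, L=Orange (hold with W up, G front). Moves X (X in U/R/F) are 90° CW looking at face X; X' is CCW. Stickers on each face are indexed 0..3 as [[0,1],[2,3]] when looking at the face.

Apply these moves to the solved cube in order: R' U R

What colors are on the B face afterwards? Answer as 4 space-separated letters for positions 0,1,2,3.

After move 1 (R'): R=RRRR U=WBWB F=GWGW D=YGYG B=YBYB
After move 2 (U): U=WWBB F=RRGW R=YBRR B=OOYB L=GWOO
After move 3 (R): R=RYRB U=WRBW F=RGGG D=YYYO B=BOWB
Query: B face = BOWB

Answer: B O W B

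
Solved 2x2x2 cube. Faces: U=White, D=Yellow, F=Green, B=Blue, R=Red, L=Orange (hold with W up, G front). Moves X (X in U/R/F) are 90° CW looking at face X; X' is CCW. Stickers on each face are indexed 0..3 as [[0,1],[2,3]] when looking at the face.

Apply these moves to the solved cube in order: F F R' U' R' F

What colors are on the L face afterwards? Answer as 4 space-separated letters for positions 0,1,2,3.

Answer: Y W O R

Derivation:
After move 1 (F): F=GGGG U=WWOO R=WRWR D=RRYY L=OYOY
After move 2 (F): F=GGGG U=WWYY R=OROR D=WWYY L=OROR
After move 3 (R'): R=RROO U=WBYB F=GWGY D=WGYG B=YBWB
After move 4 (U'): U=BBWY F=ORGY R=GWOO B=RRWB L=YBOR
After move 5 (R'): R=WOGO U=BWWR F=OBGY D=WRYY B=GRGB
After move 6 (F): F=GOYB U=BWRB R=WORO D=GWYY L=YWOR
Query: L face = YWOR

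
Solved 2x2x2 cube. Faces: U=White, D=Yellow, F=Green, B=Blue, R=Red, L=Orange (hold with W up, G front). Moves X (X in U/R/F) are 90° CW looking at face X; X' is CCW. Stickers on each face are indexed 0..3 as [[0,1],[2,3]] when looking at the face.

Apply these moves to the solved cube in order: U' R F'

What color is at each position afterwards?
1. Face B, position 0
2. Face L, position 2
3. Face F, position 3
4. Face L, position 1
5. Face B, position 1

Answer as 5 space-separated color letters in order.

Answer: W O G G R

Derivation:
After move 1 (U'): U=WWWW F=OOGG R=GGRR B=RRBB L=BBOO
After move 2 (R): R=RGRG U=WOWG F=OYGY D=YBYR B=WRWB
After move 3 (F'): F=YYOG U=WORR R=BGYG D=BOYR L=BGOW
Query 1: B[0] = W
Query 2: L[2] = O
Query 3: F[3] = G
Query 4: L[1] = G
Query 5: B[1] = R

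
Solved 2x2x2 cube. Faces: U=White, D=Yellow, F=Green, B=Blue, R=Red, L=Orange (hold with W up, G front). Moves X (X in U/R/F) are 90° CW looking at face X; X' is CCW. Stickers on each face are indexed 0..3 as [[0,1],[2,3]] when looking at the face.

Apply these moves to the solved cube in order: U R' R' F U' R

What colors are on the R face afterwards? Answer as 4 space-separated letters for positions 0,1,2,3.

Answer: Y G B R

Derivation:
After move 1 (U): U=WWWW F=RRGG R=BBRR B=OOBB L=GGOO
After move 2 (R'): R=BRBR U=WBWO F=RWGW D=YRYG B=YOYB
After move 3 (R'): R=RRBB U=WYWY F=RBGO D=YWYW B=GORB
After move 4 (F): F=GROB U=WYOG R=WRYB D=BRYW L=GYOW
After move 5 (U'): U=YGWO F=GYOB R=GRYB B=WRRB L=GOOW
After move 6 (R): R=YGBR U=YYWB F=GROW D=BRYW B=ORGB
Query: R face = YGBR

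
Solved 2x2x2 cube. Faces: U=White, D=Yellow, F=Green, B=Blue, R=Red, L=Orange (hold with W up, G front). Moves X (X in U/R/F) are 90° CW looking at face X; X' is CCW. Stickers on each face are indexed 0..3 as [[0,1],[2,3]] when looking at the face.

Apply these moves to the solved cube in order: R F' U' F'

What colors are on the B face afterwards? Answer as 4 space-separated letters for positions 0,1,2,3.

After move 1 (R): R=RRRR U=WGWG F=GYGY D=YBYB B=WBWB
After move 2 (F'): F=YYGG U=WGRR R=BRYR D=OOYB L=OGOW
After move 3 (U'): U=GRWR F=OGGG R=YYYR B=BRWB L=WBOW
After move 4 (F'): F=GGOG U=GRYY R=OYOR D=BWYB L=WROW
Query: B face = BRWB

Answer: B R W B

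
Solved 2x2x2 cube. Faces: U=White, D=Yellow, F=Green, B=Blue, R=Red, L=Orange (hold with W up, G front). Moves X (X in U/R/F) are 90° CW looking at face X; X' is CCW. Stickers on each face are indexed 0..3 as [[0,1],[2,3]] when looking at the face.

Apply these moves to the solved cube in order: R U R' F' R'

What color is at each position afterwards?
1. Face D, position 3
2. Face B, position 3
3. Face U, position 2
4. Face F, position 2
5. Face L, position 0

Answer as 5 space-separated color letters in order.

Answer: G B B R G

Derivation:
After move 1 (R): R=RRRR U=WGWG F=GYGY D=YBYB B=WBWB
After move 2 (U): U=WWGG F=RRGY R=WBRR B=OOWB L=GYOO
After move 3 (R'): R=BRWR U=WWGO F=RWGG D=YRYY B=BOBB
After move 4 (F'): F=WGRG U=WWBW R=RRYR D=YOYY L=GOOG
After move 5 (R'): R=RRRY U=WBBB F=WWRW D=YGYG B=YOOB
Query 1: D[3] = G
Query 2: B[3] = B
Query 3: U[2] = B
Query 4: F[2] = R
Query 5: L[0] = G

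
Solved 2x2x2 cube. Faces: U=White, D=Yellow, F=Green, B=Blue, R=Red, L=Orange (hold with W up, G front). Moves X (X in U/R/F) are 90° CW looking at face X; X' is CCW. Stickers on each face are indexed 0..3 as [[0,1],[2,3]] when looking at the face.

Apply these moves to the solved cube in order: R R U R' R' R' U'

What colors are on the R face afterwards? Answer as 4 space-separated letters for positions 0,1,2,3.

After move 1 (R): R=RRRR U=WGWG F=GYGY D=YBYB B=WBWB
After move 2 (R): R=RRRR U=WYWY F=GBGB D=YWYW B=GBGB
After move 3 (U): U=WWYY F=RRGB R=GBRR B=OOGB L=GBOO
After move 4 (R'): R=BRGR U=WGYO F=RWGY D=YRYB B=WOWB
After move 5 (R'): R=RRBG U=WWYW F=RGGO D=YWYY B=BORB
After move 6 (R'): R=RGRB U=WRYB F=RWGW D=YGYO B=YOWB
After move 7 (U'): U=RBWY F=GBGW R=RWRB B=RGWB L=YOOO
Query: R face = RWRB

Answer: R W R B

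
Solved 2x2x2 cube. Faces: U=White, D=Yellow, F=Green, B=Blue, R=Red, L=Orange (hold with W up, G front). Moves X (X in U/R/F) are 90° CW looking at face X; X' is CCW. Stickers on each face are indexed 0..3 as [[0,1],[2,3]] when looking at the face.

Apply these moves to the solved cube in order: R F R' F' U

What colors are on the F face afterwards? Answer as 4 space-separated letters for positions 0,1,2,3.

After move 1 (R): R=RRRR U=WGWG F=GYGY D=YBYB B=WBWB
After move 2 (F): F=GGYY U=WGOO R=WRGR D=RRYB L=OYOB
After move 3 (R'): R=RRWG U=WWOW F=GGYO D=RGYY B=BBRB
After move 4 (F'): F=GOGY U=WWRW R=GRRG D=YBYY L=OWOO
After move 5 (U): U=RWWW F=GRGY R=BBRG B=OWRB L=GOOO
Query: F face = GRGY

Answer: G R G Y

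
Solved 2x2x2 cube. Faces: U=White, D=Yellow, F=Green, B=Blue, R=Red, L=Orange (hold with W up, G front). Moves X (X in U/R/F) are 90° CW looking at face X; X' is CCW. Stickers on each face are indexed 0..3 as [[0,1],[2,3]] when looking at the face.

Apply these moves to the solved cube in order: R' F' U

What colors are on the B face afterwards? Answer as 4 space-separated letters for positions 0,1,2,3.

Answer: O B Y B

Derivation:
After move 1 (R'): R=RRRR U=WBWB F=GWGW D=YGYG B=YBYB
After move 2 (F'): F=WWGG U=WBRR R=GRYR D=OOYG L=OBOW
After move 3 (U): U=RWRB F=GRGG R=YBYR B=OBYB L=WWOW
Query: B face = OBYB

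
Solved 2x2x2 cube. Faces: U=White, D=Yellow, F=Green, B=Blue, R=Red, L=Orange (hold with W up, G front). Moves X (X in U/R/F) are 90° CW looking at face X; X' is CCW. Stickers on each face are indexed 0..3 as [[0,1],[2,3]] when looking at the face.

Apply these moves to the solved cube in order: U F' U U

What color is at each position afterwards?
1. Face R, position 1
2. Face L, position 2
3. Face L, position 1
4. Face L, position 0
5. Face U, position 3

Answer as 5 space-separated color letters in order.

Answer: W O B Y W

Derivation:
After move 1 (U): U=WWWW F=RRGG R=BBRR B=OOBB L=GGOO
After move 2 (F'): F=RGRG U=WWBR R=YBYR D=GOYY L=GWOW
After move 3 (U): U=BWRW F=YBRG R=OOYR B=GWBB L=RGOW
After move 4 (U): U=RBWW F=OORG R=GWYR B=RGBB L=YBOW
Query 1: R[1] = W
Query 2: L[2] = O
Query 3: L[1] = B
Query 4: L[0] = Y
Query 5: U[3] = W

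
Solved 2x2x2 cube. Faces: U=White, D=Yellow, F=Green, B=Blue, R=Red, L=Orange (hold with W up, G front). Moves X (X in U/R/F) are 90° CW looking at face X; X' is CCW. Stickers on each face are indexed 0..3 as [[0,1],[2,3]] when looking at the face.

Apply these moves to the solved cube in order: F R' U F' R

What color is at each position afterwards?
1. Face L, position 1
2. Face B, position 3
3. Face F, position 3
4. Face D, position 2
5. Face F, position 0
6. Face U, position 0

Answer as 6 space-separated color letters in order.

Answer: B B G Y R O

Derivation:
After move 1 (F): F=GGGG U=WWOO R=WRWR D=RRYY L=OYOY
After move 2 (R'): R=RRWW U=WBOB F=GWGO D=RGYG B=YBRB
After move 3 (U): U=OWBB F=RRGO R=YBWW B=OYRB L=GWOY
After move 4 (F'): F=RORG U=OWYW R=GBRW D=WYYG L=GBOB
After move 5 (R): R=RGWB U=OOYG F=RYRG D=WRYO B=WYWB
Query 1: L[1] = B
Query 2: B[3] = B
Query 3: F[3] = G
Query 4: D[2] = Y
Query 5: F[0] = R
Query 6: U[0] = O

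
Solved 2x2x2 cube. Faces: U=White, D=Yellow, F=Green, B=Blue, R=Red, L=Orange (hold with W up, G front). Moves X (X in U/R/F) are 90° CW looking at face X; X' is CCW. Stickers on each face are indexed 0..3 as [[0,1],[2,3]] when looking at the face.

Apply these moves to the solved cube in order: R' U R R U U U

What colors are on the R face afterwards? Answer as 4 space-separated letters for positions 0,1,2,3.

Answer: R Y B Y

Derivation:
After move 1 (R'): R=RRRR U=WBWB F=GWGW D=YGYG B=YBYB
After move 2 (U): U=WWBB F=RRGW R=YBRR B=OOYB L=GWOO
After move 3 (R): R=RYRB U=WRBW F=RGGG D=YYYO B=BOWB
After move 4 (R): R=RRBY U=WGBG F=RYGO D=YWYB B=WORB
After move 5 (U): U=BWGG F=RRGO R=WOBY B=GWRB L=RYOO
After move 6 (U): U=GBGW F=WOGO R=GWBY B=RYRB L=RROO
After move 7 (U): U=GGWB F=GWGO R=RYBY B=RRRB L=WOOO
Query: R face = RYBY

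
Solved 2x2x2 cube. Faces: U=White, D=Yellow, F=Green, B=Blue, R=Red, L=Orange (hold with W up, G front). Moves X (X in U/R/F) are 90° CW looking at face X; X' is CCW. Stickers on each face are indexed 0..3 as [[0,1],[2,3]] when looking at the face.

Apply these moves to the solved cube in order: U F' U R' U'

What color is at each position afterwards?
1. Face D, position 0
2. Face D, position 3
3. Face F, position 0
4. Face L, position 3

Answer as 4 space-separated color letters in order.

After move 1 (U): U=WWWW F=RRGG R=BBRR B=OOBB L=GGOO
After move 2 (F'): F=RGRG U=WWBR R=YBYR D=GOYY L=GWOW
After move 3 (U): U=BWRW F=YBRG R=OOYR B=GWBB L=RGOW
After move 4 (R'): R=OROY U=BBRG F=YWRW D=GBYG B=YWOB
After move 5 (U'): U=BGBR F=RGRW R=YWOY B=OROB L=YWOW
Query 1: D[0] = G
Query 2: D[3] = G
Query 3: F[0] = R
Query 4: L[3] = W

Answer: G G R W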